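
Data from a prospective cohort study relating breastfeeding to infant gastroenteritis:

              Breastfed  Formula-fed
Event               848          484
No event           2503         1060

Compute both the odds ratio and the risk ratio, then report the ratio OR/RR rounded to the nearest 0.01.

Reading the table with exposure as columns: a = 848 (Breastfed, case), b = 2503 (Breastfed, non-case), c = 484 (Formula-fed, case), d = 1060.
OR = (848·1060)/(2503·484) = 898880/1211452 = 0.74199
Risk in exposed = 848/3351 = 0.25306; risk in unexposed = 484/1544 = 0.31347; RR = 0.80728
OR/RR = 0.74199 / 0.80728 = 0.91912
The outcome is not rare, so the OR lies further from 1 than the RR.

0.92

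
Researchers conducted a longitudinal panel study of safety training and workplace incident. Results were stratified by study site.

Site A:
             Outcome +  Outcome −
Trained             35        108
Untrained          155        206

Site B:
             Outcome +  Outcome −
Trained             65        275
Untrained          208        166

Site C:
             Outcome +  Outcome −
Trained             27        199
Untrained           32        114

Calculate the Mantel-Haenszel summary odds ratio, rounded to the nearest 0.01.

OR_MH = Σ(aᵢdᵢ/nᵢ) / Σ(bᵢcᵢ/nᵢ), where nᵢ is the stratum total.
Stratum 1 (Site A): n = 504; a·d/n = 35·206/504 = 14.3056; b·c/n = 108·155/504 = 33.2143
Stratum 2 (Site B): n = 714; a·d/n = 65·166/714 = 15.1120; b·c/n = 275·208/714 = 80.1120
Stratum 3 (Site C): n = 372; a·d/n = 27·114/372 = 8.2742; b·c/n = 199·32/372 = 17.1183
OR_MH = (14.3056 + 15.1120 + 8.2742) / (33.2143 + 80.1120 + 17.1183) = 37.6918 / 130.4446 = 0.28895

0.29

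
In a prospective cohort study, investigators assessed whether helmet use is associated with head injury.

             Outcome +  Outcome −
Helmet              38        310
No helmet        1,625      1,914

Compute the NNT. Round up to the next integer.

3

Risk in treated group = 38/348 = 0.10920; risk in control = 1625/3539 = 0.45917.
Absolute risk reduction = 0.45917 − 0.10920 = 0.34997
NNT = 1 / ARR = 1 / 0.34997 = 2.857 → round up → 3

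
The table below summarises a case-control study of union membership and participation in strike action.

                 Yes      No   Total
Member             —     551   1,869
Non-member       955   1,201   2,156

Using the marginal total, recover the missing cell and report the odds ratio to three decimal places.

The missing cell is in the exposed row: 1869 − 551 = 1318.
So a = 1318, b = 551, c = 955, d = 1201.
OR = (a·d)/(b·c) = (1318 × 1201) / (551 × 955) = 1582918 / 526205 = 3.00818

3.008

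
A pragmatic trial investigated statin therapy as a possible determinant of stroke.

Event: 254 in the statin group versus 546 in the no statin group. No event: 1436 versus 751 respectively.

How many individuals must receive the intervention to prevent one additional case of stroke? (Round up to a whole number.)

Risk in treated group = 254/1690 = 0.15030; risk in control = 546/1297 = 0.42097.
Absolute risk reduction = 0.42097 − 0.15030 = 0.27068
NNT = 1 / ARR = 1 / 0.27068 = 3.694 → round up → 4

4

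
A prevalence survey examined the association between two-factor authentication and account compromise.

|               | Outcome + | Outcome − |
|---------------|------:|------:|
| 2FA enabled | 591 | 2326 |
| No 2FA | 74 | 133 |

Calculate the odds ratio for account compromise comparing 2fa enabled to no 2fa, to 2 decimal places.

Cells: a = 591, b = 2326, c = 74, d = 133.
OR = (a·d)/(b·c) = (591 × 133) / (2326 × 74) = 78603 / 172124 = 0.45666
Exposure is associated with lower odds of account compromise (OR = 0.46 < 1).

0.46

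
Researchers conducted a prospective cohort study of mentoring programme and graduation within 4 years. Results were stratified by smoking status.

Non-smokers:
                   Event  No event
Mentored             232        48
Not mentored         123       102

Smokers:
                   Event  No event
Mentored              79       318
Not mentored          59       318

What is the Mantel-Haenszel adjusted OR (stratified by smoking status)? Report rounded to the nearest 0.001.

2.207

OR_MH = Σ(aᵢdᵢ/nᵢ) / Σ(bᵢcᵢ/nᵢ), where nᵢ is the stratum total.
Stratum 1 (Non-smokers): n = 505; a·d/n = 232·102/505 = 46.8594; b·c/n = 48·123/505 = 11.6911
Stratum 2 (Smokers): n = 774; a·d/n = 79·318/774 = 32.4574; b·c/n = 318·59/774 = 24.2403
OR_MH = (46.8594 + 32.4574) / (11.6911 + 24.2403) = 79.3168 / 35.9314 = 2.20745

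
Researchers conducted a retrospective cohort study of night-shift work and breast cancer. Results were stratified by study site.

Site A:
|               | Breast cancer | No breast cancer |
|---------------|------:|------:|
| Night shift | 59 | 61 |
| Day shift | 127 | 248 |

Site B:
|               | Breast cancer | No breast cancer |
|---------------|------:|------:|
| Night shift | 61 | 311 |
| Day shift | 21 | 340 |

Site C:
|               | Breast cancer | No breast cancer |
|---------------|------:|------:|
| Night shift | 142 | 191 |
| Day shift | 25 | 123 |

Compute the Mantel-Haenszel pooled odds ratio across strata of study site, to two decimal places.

OR_MH = Σ(aᵢdᵢ/nᵢ) / Σ(bᵢcᵢ/nᵢ), where nᵢ is the stratum total.
Stratum 1 (Site A): n = 495; a·d/n = 59·248/495 = 29.5596; b·c/n = 61·127/495 = 15.6505
Stratum 2 (Site B): n = 733; a·d/n = 61·340/733 = 28.2947; b·c/n = 311·21/733 = 8.9100
Stratum 3 (Site C): n = 481; a·d/n = 142·123/481 = 36.3119; b·c/n = 191·25/481 = 9.9272
OR_MH = (29.5596 + 28.2947 + 36.3119) / (15.6505 + 8.9100 + 9.9272) = 94.1661 / 34.4877 = 2.73043

2.73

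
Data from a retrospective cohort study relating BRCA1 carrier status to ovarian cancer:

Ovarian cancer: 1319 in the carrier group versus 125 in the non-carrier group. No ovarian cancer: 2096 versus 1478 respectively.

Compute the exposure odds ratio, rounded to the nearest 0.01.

From the description: a = 1319, b = 2096, c = 125, d = 1478.
OR = (a·d)/(b·c) = (1319 × 1478) / (2096 × 125) = 1949482 / 262000 = 7.44077
The odds of ovarian cancer are about 7.44 times as high in the carrier group.

7.44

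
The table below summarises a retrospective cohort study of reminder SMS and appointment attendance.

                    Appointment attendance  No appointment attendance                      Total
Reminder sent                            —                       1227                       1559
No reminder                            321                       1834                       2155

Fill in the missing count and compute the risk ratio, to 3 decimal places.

1.430

The missing cell is in the exposed row: 1559 − 1227 = 332.
So a = 332, b = 1227, c = 321, d = 1834.
RR = [a/(a+b)] / [c/(c+d)] = (332/1559) / (321/2155) = 0.21296/0.14896 = 1.42966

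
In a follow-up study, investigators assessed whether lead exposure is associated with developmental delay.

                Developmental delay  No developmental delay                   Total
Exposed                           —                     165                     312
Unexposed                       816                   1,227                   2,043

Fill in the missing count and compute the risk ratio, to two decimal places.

The missing cell is in the exposed row: 312 − 165 = 147.
So a = 147, b = 165, c = 816, d = 1227.
RR = [a/(a+b)] / [c/(c+d)] = (147/312) / (816/2043) = 0.47115/0.39941 = 1.17962

1.18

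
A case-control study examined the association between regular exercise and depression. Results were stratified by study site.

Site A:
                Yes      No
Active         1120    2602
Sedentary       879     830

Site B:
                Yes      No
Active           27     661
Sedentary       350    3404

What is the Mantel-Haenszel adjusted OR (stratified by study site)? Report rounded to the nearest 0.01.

0.41

OR_MH = Σ(aᵢdᵢ/nᵢ) / Σ(bᵢcᵢ/nᵢ), where nᵢ is the stratum total.
Stratum 1 (Site A): n = 5431; a·d/n = 1120·830/5431 = 171.1655; b·c/n = 2602·879/5431 = 421.1302
Stratum 2 (Site B): n = 4442; a·d/n = 27·3404/4442 = 20.6907; b·c/n = 661·350/4442 = 52.0824
OR_MH = (171.1655 + 20.6907) / (421.1302 + 52.0824) = 191.8562 / 473.2126 = 0.40543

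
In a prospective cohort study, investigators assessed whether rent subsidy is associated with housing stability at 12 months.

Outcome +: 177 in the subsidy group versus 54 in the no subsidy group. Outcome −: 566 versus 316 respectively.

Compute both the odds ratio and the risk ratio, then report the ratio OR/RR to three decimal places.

1.121

From the description: a = 177, b = 566, c = 54, d = 316.
OR = (177·316)/(566·54) = 55932/30564 = 1.83000
Risk in exposed = 177/743 = 0.23822; risk in unexposed = 54/370 = 0.14595; RR = 1.63227
OR/RR = 1.83000 / 1.63227 = 1.12113
The outcome is not rare, so the OR lies further from 1 than the RR.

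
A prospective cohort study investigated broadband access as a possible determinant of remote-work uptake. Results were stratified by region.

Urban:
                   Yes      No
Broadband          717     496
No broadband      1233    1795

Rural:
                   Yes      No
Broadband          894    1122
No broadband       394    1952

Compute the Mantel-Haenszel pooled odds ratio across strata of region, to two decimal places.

OR_MH = Σ(aᵢdᵢ/nᵢ) / Σ(bᵢcᵢ/nᵢ), where nᵢ is the stratum total.
Stratum 1 (Urban): n = 4241; a·d/n = 717·1795/4241 = 303.4697; b·c/n = 496·1233/4241 = 144.2037
Stratum 2 (Rural): n = 4362; a·d/n = 894·1952/4362 = 400.0660; b·c/n = 1122·394/4362 = 101.3453
OR_MH = (303.4697 + 400.0660) / (144.2037 + 101.3453) = 703.5357 / 245.5490 = 2.86515

2.87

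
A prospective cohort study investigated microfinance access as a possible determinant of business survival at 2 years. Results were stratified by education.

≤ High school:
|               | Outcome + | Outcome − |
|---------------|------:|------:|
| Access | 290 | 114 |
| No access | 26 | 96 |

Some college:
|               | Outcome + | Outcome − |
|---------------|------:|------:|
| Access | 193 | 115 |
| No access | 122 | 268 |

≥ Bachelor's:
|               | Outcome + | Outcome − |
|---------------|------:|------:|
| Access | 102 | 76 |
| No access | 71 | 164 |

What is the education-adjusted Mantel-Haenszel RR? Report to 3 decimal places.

2.233

RR_MH = Σ(aᵢ·n₀ᵢ/nᵢ) / Σ(cᵢ·n₁ᵢ/nᵢ), with n₁ᵢ = aᵢ+bᵢ (exposed), n₀ᵢ = cᵢ+dᵢ (unexposed), nᵢ = n₁ᵢ+n₀ᵢ.
Stratum 1 (≤ High school): n₁ = 404, n₀ = 122, n = 526; a·n₀/n = 290·122/526 = 67.2624; c·n₁/n = 26·404/526 = 19.9696
Stratum 2 (Some college): n₁ = 308, n₀ = 390, n = 698; a·n₀/n = 193·390/698 = 107.8367; c·n₁/n = 122·308/698 = 53.8338
Stratum 3 (≥ Bachelor's): n₁ = 178, n₀ = 235, n = 413; a·n₀/n = 102·235/413 = 58.0387; c·n₁/n = 71·178/413 = 30.6005
RR_MH = (67.2624 + 107.8367 + 58.0387) / (19.9696 + 53.8338 + 30.6005) = 233.1378 / 104.4039 = 2.23304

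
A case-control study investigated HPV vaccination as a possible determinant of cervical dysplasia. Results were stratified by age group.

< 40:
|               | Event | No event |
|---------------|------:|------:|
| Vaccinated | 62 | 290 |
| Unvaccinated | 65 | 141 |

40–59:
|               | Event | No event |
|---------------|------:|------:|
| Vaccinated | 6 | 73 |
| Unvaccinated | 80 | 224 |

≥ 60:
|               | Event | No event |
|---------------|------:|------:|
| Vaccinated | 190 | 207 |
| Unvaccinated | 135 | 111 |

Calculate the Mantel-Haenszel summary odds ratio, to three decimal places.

0.562

OR_MH = Σ(aᵢdᵢ/nᵢ) / Σ(bᵢcᵢ/nᵢ), where nᵢ is the stratum total.
Stratum 1 (< 40): n = 558; a·d/n = 62·141/558 = 15.6667; b·c/n = 290·65/558 = 33.7814
Stratum 2 (40–59): n = 383; a·d/n = 6·224/383 = 3.5091; b·c/n = 73·80/383 = 15.2480
Stratum 3 (≥ 60): n = 643; a·d/n = 190·111/643 = 32.7994; b·c/n = 207·135/643 = 43.4603
OR_MH = (15.6667 + 3.5091 + 32.7994) / (33.7814 + 15.2480 + 43.4603) = 51.9752 / 92.4897 = 0.56196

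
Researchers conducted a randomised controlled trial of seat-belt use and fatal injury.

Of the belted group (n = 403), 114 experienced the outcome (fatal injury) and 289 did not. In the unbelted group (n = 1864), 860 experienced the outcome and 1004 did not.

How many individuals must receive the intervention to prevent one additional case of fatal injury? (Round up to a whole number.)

6

Risk in treated group = 114/403 = 0.28288; risk in control = 860/1864 = 0.46137.
Absolute risk reduction = 0.46137 − 0.28288 = 0.17849
NNT = 1 / ARR = 1 / 0.17849 = 5.602 → round up → 6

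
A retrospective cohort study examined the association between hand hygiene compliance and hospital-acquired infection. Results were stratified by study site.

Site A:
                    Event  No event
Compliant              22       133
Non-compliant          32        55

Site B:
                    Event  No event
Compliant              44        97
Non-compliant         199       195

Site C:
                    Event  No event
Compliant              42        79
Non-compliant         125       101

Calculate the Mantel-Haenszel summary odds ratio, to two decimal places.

OR_MH = Σ(aᵢdᵢ/nᵢ) / Σ(bᵢcᵢ/nᵢ), where nᵢ is the stratum total.
Stratum 1 (Site A): n = 242; a·d/n = 22·55/242 = 5.0000; b·c/n = 133·32/242 = 17.5868
Stratum 2 (Site B): n = 535; a·d/n = 44·195/535 = 16.0374; b·c/n = 97·199/535 = 36.0804
Stratum 3 (Site C): n = 347; a·d/n = 42·101/347 = 12.2248; b·c/n = 79·125/347 = 28.4582
OR_MH = (5.0000 + 16.0374 + 12.2248) / (17.5868 + 36.0804 + 28.4582) = 33.2622 / 82.1254 = 0.40502

0.41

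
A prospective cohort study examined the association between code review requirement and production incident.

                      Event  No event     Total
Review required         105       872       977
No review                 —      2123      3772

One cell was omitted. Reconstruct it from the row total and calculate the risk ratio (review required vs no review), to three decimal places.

0.246

The missing cell is in the unexposed row: 3772 − 2123 = 1649.
So a = 105, b = 872, c = 1649, d = 2123.
RR = [a/(a+b)] / [c/(c+d)] = (105/977) / (1649/3772) = 0.10747/0.43717 = 0.24584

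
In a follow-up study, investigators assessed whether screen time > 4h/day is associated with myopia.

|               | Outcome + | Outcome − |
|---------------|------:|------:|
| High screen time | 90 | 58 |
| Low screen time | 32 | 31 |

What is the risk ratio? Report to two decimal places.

1.20

Cells: a = 90, b = 58, c = 32, d = 31.
Risk in exposed = 90/148 = 0.60811; risk in unexposed = 32/63 = 0.50794.
RR = 0.60811 / 0.50794 = 1.19721
The risk among the exposed is 1.20 times that among the unexposed.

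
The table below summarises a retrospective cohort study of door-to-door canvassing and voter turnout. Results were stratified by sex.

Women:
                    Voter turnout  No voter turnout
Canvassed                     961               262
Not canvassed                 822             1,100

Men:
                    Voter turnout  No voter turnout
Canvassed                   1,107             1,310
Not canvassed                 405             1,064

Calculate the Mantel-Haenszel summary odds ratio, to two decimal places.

OR_MH = Σ(aᵢdᵢ/nᵢ) / Σ(bᵢcᵢ/nᵢ), where nᵢ is the stratum total.
Stratum 1 (Women): n = 3145; a·d/n = 961·1100/3145 = 336.1208; b·c/n = 262·822/3145 = 68.4782
Stratum 2 (Men): n = 3886; a·d/n = 1107·1064/3886 = 303.1004; b·c/n = 1310·405/3886 = 136.5286
OR_MH = (336.1208 + 303.1004) / (68.4782 + 136.5286) = 639.2212 / 205.0068 = 3.11805

3.12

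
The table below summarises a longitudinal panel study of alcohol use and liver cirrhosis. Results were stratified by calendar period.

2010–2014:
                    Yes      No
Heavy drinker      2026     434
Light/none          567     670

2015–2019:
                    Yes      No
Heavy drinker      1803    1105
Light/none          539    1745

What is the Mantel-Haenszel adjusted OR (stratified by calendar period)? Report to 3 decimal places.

5.368

OR_MH = Σ(aᵢdᵢ/nᵢ) / Σ(bᵢcᵢ/nᵢ), where nᵢ is the stratum total.
Stratum 1 (2010–2014): n = 3697; a·d/n = 2026·670/3697 = 367.1680; b·c/n = 434·567/3697 = 66.5615
Stratum 2 (2015–2019): n = 5192; a·d/n = 1803·1745/5192 = 605.9775; b·c/n = 1105·539/5192 = 114.7140
OR_MH = (367.1680 + 605.9775) / (66.5615 + 114.7140) = 973.1454 / 181.2755 = 5.36832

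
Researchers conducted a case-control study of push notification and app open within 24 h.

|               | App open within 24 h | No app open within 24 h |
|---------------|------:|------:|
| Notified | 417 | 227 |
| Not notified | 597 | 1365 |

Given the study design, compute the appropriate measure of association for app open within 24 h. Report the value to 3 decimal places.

Cells: a = 417, b = 227, c = 597, d = 1365.
This is a case-control study: participants were sampled on outcome status, so risks in the source population cannot be estimated directly — relative risk is not valid here. The odds ratio is the appropriate measure.
OR = (a·d)/(b·c) = (417 × 1365) / (227 × 597) = 569205 / 135519 = 4.20019

4.200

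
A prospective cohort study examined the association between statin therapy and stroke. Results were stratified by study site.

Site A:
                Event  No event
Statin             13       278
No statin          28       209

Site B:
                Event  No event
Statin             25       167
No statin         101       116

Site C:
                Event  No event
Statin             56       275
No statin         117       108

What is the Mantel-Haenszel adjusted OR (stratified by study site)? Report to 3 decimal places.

0.203

OR_MH = Σ(aᵢdᵢ/nᵢ) / Σ(bᵢcᵢ/nᵢ), where nᵢ is the stratum total.
Stratum 1 (Site A): n = 528; a·d/n = 13·209/528 = 5.1458; b·c/n = 278·28/528 = 14.7424
Stratum 2 (Site B): n = 409; a·d/n = 25·116/409 = 7.0905; b·c/n = 167·101/409 = 41.2396
Stratum 3 (Site C): n = 556; a·d/n = 56·108/556 = 10.8777; b·c/n = 275·117/556 = 57.8687
OR_MH = (5.1458 + 7.0905 + 10.8777) / (14.7424 + 41.2396 + 57.8687) = 23.1140 / 113.8507 = 0.20302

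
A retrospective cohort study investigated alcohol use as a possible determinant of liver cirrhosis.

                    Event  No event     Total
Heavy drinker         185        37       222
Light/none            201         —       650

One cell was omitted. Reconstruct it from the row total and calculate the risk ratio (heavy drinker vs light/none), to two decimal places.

2.69

The missing cell is in the unexposed row: 650 − 201 = 449.
So a = 185, b = 37, c = 201, d = 449.
RR = [a/(a+b)] / [c/(c+d)] = (185/222) / (201/650) = 0.83333/0.30923 = 2.69486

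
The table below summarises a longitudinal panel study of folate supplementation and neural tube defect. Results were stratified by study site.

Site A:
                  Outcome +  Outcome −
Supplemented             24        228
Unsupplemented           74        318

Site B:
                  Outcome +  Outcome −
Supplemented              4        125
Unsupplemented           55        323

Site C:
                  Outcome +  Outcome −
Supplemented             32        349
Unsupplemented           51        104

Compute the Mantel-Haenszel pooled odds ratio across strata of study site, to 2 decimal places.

0.28

OR_MH = Σ(aᵢdᵢ/nᵢ) / Σ(bᵢcᵢ/nᵢ), where nᵢ is the stratum total.
Stratum 1 (Site A): n = 644; a·d/n = 24·318/644 = 11.8509; b·c/n = 228·74/644 = 26.1988
Stratum 2 (Site B): n = 507; a·d/n = 4·323/507 = 2.5483; b·c/n = 125·55/507 = 13.5602
Stratum 3 (Site C): n = 536; a·d/n = 32·104/536 = 6.2090; b·c/n = 349·51/536 = 33.2071
OR_MH = (11.8509 + 2.5483 + 6.2090) / (26.1988 + 13.5602 + 33.2071) = 20.6082 / 72.9660 = 0.28244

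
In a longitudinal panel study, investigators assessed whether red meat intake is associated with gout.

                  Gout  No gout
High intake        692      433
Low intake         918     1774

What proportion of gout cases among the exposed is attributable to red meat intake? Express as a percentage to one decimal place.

44.6

Cells: a = 692, b = 433, c = 918, d = 1774.
Risk in exposed = 692/1125 = 0.61511; risk in unexposed = 918/2692 = 0.34101.
RR = 0.61511/0.34101 = 1.80379
AR% = (RR − 1)/RR × 100 = (1.80379 − 1)/1.80379 × 100 = 44.5612%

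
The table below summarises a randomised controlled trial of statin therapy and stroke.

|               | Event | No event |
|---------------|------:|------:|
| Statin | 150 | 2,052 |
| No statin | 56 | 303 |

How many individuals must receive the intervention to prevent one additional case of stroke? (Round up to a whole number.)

Risk in treated group = 150/2202 = 0.06812; risk in control = 56/359 = 0.15599.
Absolute risk reduction = 0.15599 − 0.06812 = 0.08787
NNT = 1 / ARR = 1 / 0.08787 = 11.381 → round up → 12

12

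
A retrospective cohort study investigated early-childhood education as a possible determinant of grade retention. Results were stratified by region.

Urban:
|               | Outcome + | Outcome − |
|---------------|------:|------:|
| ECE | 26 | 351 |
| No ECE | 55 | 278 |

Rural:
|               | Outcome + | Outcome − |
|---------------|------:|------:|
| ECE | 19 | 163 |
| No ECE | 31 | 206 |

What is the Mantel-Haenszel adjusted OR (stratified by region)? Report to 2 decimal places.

0.50

OR_MH = Σ(aᵢdᵢ/nᵢ) / Σ(bᵢcᵢ/nᵢ), where nᵢ is the stratum total.
Stratum 1 (Urban): n = 710; a·d/n = 26·278/710 = 10.1803; b·c/n = 351·55/710 = 27.1901
Stratum 2 (Rural): n = 419; a·d/n = 19·206/419 = 9.3413; b·c/n = 163·31/419 = 12.0597
OR_MH = (10.1803 + 9.3413) / (27.1901 + 12.0597) = 19.5216 / 39.2498 = 0.49737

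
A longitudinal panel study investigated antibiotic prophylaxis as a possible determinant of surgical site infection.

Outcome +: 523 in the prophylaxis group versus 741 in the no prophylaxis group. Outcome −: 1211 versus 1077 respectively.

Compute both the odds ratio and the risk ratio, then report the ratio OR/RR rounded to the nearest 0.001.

0.848

From the description: a = 523, b = 1211, c = 741, d = 1077.
OR = (523·1077)/(1211·741) = 563271/897351 = 0.62770
Risk in exposed = 523/1734 = 0.30161; risk in unexposed = 741/1818 = 0.40759; RR = 0.73999
OR/RR = 0.62770 / 0.73999 = 0.84826
The outcome is not rare, so the OR lies further from 1 than the RR.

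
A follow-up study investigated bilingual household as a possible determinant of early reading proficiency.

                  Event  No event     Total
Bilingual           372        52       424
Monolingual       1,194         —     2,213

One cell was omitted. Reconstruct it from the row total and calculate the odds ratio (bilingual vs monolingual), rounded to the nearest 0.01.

6.11

The missing cell is in the unexposed row: 2213 − 1194 = 1019.
So a = 372, b = 52, c = 1194, d = 1019.
OR = (a·d)/(b·c) = (372 × 1019) / (52 × 1194) = 379068 / 62088 = 6.10533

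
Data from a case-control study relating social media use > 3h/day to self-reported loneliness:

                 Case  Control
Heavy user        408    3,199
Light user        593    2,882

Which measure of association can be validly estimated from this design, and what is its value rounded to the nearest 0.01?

0.62

Cells: a = 408, b = 3199, c = 593, d = 2882.
This is a case-control study: participants were sampled on outcome status, so risks in the source population cannot be estimated directly — relative risk is not valid here. The odds ratio is the appropriate measure.
OR = (a·d)/(b·c) = (408 × 2882) / (3199 × 593) = 1175856 / 1897007 = 0.61985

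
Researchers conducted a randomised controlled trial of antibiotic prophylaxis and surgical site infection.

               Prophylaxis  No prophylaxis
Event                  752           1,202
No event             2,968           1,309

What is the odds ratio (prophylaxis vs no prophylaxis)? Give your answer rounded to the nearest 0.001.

Reading the table with exposure as columns: a = 752 (Prophylaxis, case), b = 2968 (Prophylaxis, non-case), c = 1202 (No prophylaxis, case), d = 1309.
OR = (a·d)/(b·c) = (752 × 1309) / (2968 × 1202) = 984368 / 3567536 = 0.27592
Exposure is associated with lower odds of surgical site infection (OR = 0.28 < 1).

0.276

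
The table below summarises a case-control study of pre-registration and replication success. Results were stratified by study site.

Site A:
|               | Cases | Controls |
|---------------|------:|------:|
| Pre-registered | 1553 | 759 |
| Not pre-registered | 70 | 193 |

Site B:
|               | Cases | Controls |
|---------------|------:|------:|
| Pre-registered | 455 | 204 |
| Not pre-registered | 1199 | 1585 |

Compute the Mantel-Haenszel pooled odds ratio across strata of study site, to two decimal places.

3.55

OR_MH = Σ(aᵢdᵢ/nᵢ) / Σ(bᵢcᵢ/nᵢ), where nᵢ is the stratum total.
Stratum 1 (Site A): n = 2575; a·d/n = 1553·193/2575 = 116.3996; b·c/n = 759·70/2575 = 20.6330
Stratum 2 (Site B): n = 3443; a·d/n = 455·1585/3443 = 209.4612; b·c/n = 204·1199/3443 = 71.0415
OR_MH = (116.3996 + 209.4612) / (20.6330 + 71.0415) = 325.8608 / 91.6745 = 3.55454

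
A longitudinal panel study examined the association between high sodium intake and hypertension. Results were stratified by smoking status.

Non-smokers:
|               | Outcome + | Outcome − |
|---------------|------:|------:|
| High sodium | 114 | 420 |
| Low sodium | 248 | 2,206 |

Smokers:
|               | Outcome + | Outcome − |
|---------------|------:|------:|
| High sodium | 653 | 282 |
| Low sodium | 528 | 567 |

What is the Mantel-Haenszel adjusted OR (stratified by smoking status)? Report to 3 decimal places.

2.463

OR_MH = Σ(aᵢdᵢ/nᵢ) / Σ(bᵢcᵢ/nᵢ), where nᵢ is the stratum total.
Stratum 1 (Non-smokers): n = 2988; a·d/n = 114·2206/2988 = 84.1647; b·c/n = 420·248/2988 = 34.8594
Stratum 2 (Smokers): n = 2030; a·d/n = 653·567/2030 = 182.3897; b·c/n = 282·528/2030 = 73.3478
OR_MH = (84.1647 + 182.3897) / (34.8594 + 73.3478) = 266.5543 / 108.2072 = 2.46337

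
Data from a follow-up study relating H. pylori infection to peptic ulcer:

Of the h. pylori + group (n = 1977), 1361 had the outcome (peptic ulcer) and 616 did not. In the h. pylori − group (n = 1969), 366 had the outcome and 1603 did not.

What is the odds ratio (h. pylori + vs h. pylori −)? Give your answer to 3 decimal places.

9.677

From the description: a = 1361, b = 616, c = 366, d = 1603.
OR = (a·d)/(b·c) = (1361 × 1603) / (616 × 366) = 2181683 / 225456 = 9.67676
The odds of peptic ulcer are about 9.68 times as high in the h. pylori + group.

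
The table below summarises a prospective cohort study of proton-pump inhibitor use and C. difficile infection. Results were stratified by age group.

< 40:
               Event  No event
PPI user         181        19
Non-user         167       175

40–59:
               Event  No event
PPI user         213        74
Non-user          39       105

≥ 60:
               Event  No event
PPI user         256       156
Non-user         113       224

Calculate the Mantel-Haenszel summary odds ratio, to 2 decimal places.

5.18

OR_MH = Σ(aᵢdᵢ/nᵢ) / Σ(bᵢcᵢ/nᵢ), where nᵢ is the stratum total.
Stratum 1 (< 40): n = 542; a·d/n = 181·175/542 = 58.4410; b·c/n = 19·167/542 = 5.8542
Stratum 2 (40–59): n = 431; a·d/n = 213·105/431 = 51.8910; b·c/n = 74·39/431 = 6.6961
Stratum 3 (≥ 60): n = 749; a·d/n = 256·224/749 = 76.5607; b·c/n = 156·113/749 = 23.5354
OR_MH = (58.4410 + 51.8910 + 76.5607) / (5.8542 + 6.6961 + 23.5354) = 186.8927 / 36.0857 = 5.17914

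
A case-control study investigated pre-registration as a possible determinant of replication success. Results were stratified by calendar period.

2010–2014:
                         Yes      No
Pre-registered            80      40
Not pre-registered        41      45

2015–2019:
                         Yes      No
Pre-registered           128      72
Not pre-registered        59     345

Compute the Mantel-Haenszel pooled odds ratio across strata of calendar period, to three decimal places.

6.042

OR_MH = Σ(aᵢdᵢ/nᵢ) / Σ(bᵢcᵢ/nᵢ), where nᵢ is the stratum total.
Stratum 1 (2010–2014): n = 206; a·d/n = 80·45/206 = 17.4757; b·c/n = 40·41/206 = 7.9612
Stratum 2 (2015–2019): n = 604; a·d/n = 128·345/604 = 73.1126; b·c/n = 72·59/604 = 7.0331
OR_MH = (17.4757 + 73.1126) / (7.9612 + 7.0331) = 90.5883 / 14.9943 = 6.04153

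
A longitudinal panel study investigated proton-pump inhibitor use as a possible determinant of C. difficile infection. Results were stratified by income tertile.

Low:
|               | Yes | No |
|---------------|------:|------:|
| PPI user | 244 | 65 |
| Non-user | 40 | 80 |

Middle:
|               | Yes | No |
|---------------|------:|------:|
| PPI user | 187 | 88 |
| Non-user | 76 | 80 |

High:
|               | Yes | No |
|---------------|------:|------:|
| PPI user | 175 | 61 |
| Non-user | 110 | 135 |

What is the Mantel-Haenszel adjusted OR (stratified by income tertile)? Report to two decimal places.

3.64

OR_MH = Σ(aᵢdᵢ/nᵢ) / Σ(bᵢcᵢ/nᵢ), where nᵢ is the stratum total.
Stratum 1 (Low): n = 429; a·d/n = 244·80/429 = 45.5012; b·c/n = 65·40/429 = 6.0606
Stratum 2 (Middle): n = 431; a·d/n = 187·80/431 = 34.7100; b·c/n = 88·76/431 = 15.5174
Stratum 3 (High): n = 481; a·d/n = 175·135/481 = 49.1164; b·c/n = 61·110/481 = 13.9501
OR_MH = (45.5012 + 34.7100 + 49.1164) / (6.0606 + 15.5174 + 13.9501) = 129.3276 / 35.5281 = 3.64015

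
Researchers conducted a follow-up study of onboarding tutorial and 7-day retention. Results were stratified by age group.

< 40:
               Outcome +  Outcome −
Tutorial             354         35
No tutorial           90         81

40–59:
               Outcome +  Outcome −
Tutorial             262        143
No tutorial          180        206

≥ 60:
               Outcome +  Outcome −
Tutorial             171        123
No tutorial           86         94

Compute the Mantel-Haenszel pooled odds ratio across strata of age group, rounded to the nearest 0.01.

OR_MH = Σ(aᵢdᵢ/nᵢ) / Σ(bᵢcᵢ/nᵢ), where nᵢ is the stratum total.
Stratum 1 (< 40): n = 560; a·d/n = 354·81/560 = 51.2036; b·c/n = 35·90/560 = 5.6250
Stratum 2 (40–59): n = 791; a·d/n = 262·206/791 = 68.2326; b·c/n = 143·180/791 = 32.5411
Stratum 3 (≥ 60): n = 474; a·d/n = 171·94/474 = 33.9114; b·c/n = 123·86/474 = 22.3165
OR_MH = (51.2036 + 68.2326 + 33.9114) / (5.6250 + 32.5411 + 22.3165) = 153.3476 / 60.4825 = 2.53540

2.54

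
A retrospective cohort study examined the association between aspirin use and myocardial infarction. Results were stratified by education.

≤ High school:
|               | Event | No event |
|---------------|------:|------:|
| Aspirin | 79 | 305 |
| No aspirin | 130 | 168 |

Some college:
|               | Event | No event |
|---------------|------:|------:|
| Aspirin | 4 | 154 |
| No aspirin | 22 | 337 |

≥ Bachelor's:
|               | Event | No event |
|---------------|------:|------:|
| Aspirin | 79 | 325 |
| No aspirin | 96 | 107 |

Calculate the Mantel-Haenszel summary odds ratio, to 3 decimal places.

0.310

OR_MH = Σ(aᵢdᵢ/nᵢ) / Σ(bᵢcᵢ/nᵢ), where nᵢ is the stratum total.
Stratum 1 (≤ High school): n = 682; a·d/n = 79·168/682 = 19.4604; b·c/n = 305·130/682 = 58.1378
Stratum 2 (Some college): n = 517; a·d/n = 4·337/517 = 2.6074; b·c/n = 154·22/517 = 6.5532
Stratum 3 (≥ Bachelor's): n = 607; a·d/n = 79·107/607 = 13.9259; b·c/n = 325·96/607 = 51.4003
OR_MH = (19.4604 + 2.6074 + 13.9259) / (58.1378 + 6.5532 + 51.4003) = 35.9936 / 116.0914 = 0.31005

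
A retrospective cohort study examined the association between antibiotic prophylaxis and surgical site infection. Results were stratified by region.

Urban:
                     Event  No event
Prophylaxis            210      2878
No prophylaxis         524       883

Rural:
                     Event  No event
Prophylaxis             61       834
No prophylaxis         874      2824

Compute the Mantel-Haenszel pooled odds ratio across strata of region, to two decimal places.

OR_MH = Σ(aᵢdᵢ/nᵢ) / Σ(bᵢcᵢ/nᵢ), where nᵢ is the stratum total.
Stratum 1 (Urban): n = 4495; a·d/n = 210·883/4495 = 41.2525; b·c/n = 2878·524/4495 = 335.4999
Stratum 2 (Rural): n = 4593; a·d/n = 61·2824/4593 = 37.5058; b·c/n = 834·874/4593 = 158.7015
OR_MH = (41.2525 + 37.5058) / (335.4999 + 158.7015) = 78.7583 / 494.2014 = 0.15936

0.16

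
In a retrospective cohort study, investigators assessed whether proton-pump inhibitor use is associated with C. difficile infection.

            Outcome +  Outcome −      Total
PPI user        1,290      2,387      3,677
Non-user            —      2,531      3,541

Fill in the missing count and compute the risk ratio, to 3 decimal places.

1.230

The missing cell is in the unexposed row: 3541 − 2531 = 1010.
So a = 1290, b = 2387, c = 1010, d = 2531.
RR = [a/(a+b)] / [c/(c+d)] = (1290/3677) / (1010/3541) = 0.35083/0.28523 = 1.22999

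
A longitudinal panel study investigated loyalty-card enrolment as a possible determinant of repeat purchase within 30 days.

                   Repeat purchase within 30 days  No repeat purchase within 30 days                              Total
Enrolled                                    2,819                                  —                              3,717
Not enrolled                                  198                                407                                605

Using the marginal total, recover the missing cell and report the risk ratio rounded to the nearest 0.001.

2.317

The missing cell is in the exposed row: 3717 − 2819 = 898.
So a = 2819, b = 898, c = 198, d = 407.
RR = [a/(a+b)] / [c/(c+d)] = (2819/3717) / (198/605) = 0.75841/0.32727 = 2.31736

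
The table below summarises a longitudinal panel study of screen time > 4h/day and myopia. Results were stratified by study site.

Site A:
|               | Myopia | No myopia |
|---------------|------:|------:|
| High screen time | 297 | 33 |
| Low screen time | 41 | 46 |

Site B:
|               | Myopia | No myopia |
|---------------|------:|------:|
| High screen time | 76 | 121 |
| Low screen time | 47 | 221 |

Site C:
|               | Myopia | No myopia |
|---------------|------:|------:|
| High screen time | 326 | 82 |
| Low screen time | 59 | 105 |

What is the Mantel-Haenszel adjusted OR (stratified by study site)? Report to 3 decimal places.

5.379

OR_MH = Σ(aᵢdᵢ/nᵢ) / Σ(bᵢcᵢ/nᵢ), where nᵢ is the stratum total.
Stratum 1 (Site A): n = 417; a·d/n = 297·46/417 = 32.7626; b·c/n = 33·41/417 = 3.2446
Stratum 2 (Site B): n = 465; a·d/n = 76·221/465 = 36.1204; b·c/n = 121·47/465 = 12.2301
Stratum 3 (Site C): n = 572; a·d/n = 326·105/572 = 59.8427; b·c/n = 82·59/572 = 8.4580
OR_MH = (32.7626 + 36.1204 + 59.8427) / (3.2446 + 12.2301 + 8.4580) = 128.7257 / 23.9328 = 5.37864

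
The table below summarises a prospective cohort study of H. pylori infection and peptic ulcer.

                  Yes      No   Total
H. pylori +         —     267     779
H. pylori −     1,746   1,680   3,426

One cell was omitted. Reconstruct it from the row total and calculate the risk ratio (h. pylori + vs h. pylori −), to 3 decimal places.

1.290

The missing cell is in the exposed row: 779 − 267 = 512.
So a = 512, b = 267, c = 1746, d = 1680.
RR = [a/(a+b)] / [c/(c+d)] = (512/779) / (1746/3426) = 0.65725/0.50963 = 1.28966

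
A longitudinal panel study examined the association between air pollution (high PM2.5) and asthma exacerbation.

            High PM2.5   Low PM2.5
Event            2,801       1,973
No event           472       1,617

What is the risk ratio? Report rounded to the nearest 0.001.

Reading the table with exposure as columns: a = 2801 (High PM2.5, case), b = 472 (High PM2.5, non-case), c = 1973 (Low PM2.5, case), d = 1617.
Risk in exposed = 2801/3273 = 0.85579; risk in unexposed = 1973/3590 = 0.54958.
RR = 0.85579 / 0.54958 = 1.55716
The risk among the exposed is 1.56 times that among the unexposed.

1.557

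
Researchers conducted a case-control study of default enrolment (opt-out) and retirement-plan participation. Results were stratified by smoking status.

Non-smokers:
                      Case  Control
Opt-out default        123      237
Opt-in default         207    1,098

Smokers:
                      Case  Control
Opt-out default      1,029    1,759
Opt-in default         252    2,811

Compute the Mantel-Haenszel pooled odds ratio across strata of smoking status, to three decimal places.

OR_MH = Σ(aᵢdᵢ/nᵢ) / Σ(bᵢcᵢ/nᵢ), where nᵢ is the stratum total.
Stratum 1 (Non-smokers): n = 1665; a·d/n = 123·1098/1665 = 81.1135; b·c/n = 237·207/1665 = 29.4649
Stratum 2 (Smokers): n = 5851; a·d/n = 1029·2811/5851 = 494.3632; b·c/n = 1759·252/5851 = 75.7594
OR_MH = (81.1135 + 494.3632) / (29.4649 + 75.7594) = 575.4767 / 105.2242 = 5.46905

5.469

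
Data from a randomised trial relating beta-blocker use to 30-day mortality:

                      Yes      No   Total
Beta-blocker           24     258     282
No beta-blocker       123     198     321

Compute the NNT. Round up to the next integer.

Risk in treated group = 24/282 = 0.08511; risk in control = 123/321 = 0.38318.
Absolute risk reduction = 0.38318 − 0.08511 = 0.29807
NNT = 1 / ARR = 1 / 0.29807 = 3.355 → round up → 4

4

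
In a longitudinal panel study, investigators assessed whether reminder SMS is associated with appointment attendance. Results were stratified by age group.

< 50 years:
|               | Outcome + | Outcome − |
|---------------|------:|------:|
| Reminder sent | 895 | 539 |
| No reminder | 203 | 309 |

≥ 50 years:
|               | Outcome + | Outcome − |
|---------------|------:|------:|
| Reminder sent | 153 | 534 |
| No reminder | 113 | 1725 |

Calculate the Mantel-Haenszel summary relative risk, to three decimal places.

RR_MH = Σ(aᵢ·n₀ᵢ/nᵢ) / Σ(cᵢ·n₁ᵢ/nᵢ), with n₁ᵢ = aᵢ+bᵢ (exposed), n₀ᵢ = cᵢ+dᵢ (unexposed), nᵢ = n₁ᵢ+n₀ᵢ.
Stratum 1 (< 50 years): n₁ = 1434, n₀ = 512, n = 1946; a·n₀/n = 895·512/1946 = 235.4779; c·n₁/n = 203·1434/1946 = 149.5899
Stratum 2 (≥ 50 years): n₁ = 687, n₀ = 1838, n = 2525; a·n₀/n = 153·1838/2525 = 111.3719; c·n₁/n = 113·687/2525 = 30.7450
RR_MH = (235.4779 + 111.3719) / (149.5899 + 30.7450) = 346.8498 / 180.3349 = 1.92336

1.923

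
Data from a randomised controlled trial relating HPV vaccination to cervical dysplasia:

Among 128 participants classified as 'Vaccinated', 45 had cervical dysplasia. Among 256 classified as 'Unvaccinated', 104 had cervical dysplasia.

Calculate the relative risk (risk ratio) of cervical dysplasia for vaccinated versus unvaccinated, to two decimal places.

0.87

From the description: a = 45, b = 83, c = 104, d = 152.
Risk in exposed = 45/128 = 0.35156; risk in unexposed = 104/256 = 0.40625.
RR = 0.35156 / 0.40625 = 0.86538
The risk is 13% lower among the exposed than among the unexposed.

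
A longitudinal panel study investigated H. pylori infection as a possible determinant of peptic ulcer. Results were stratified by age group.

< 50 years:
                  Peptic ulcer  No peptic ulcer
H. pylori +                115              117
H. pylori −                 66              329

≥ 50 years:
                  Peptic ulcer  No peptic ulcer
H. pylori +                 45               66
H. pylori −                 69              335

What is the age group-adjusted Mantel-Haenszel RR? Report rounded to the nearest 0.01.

2.74

RR_MH = Σ(aᵢ·n₀ᵢ/nᵢ) / Σ(cᵢ·n₁ᵢ/nᵢ), with n₁ᵢ = aᵢ+bᵢ (exposed), n₀ᵢ = cᵢ+dᵢ (unexposed), nᵢ = n₁ᵢ+n₀ᵢ.
Stratum 1 (< 50 years): n₁ = 232, n₀ = 395, n = 627; a·n₀/n = 115·395/627 = 72.4482; c·n₁/n = 66·232/627 = 24.4211
Stratum 2 (≥ 50 years): n₁ = 111, n₀ = 404, n = 515; a·n₀/n = 45·404/515 = 35.3010; c·n₁/n = 69·111/515 = 14.8718
RR_MH = (72.4482 + 35.3010) / (24.4211 + 14.8718) = 107.7491 / 39.2929 = 2.74220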